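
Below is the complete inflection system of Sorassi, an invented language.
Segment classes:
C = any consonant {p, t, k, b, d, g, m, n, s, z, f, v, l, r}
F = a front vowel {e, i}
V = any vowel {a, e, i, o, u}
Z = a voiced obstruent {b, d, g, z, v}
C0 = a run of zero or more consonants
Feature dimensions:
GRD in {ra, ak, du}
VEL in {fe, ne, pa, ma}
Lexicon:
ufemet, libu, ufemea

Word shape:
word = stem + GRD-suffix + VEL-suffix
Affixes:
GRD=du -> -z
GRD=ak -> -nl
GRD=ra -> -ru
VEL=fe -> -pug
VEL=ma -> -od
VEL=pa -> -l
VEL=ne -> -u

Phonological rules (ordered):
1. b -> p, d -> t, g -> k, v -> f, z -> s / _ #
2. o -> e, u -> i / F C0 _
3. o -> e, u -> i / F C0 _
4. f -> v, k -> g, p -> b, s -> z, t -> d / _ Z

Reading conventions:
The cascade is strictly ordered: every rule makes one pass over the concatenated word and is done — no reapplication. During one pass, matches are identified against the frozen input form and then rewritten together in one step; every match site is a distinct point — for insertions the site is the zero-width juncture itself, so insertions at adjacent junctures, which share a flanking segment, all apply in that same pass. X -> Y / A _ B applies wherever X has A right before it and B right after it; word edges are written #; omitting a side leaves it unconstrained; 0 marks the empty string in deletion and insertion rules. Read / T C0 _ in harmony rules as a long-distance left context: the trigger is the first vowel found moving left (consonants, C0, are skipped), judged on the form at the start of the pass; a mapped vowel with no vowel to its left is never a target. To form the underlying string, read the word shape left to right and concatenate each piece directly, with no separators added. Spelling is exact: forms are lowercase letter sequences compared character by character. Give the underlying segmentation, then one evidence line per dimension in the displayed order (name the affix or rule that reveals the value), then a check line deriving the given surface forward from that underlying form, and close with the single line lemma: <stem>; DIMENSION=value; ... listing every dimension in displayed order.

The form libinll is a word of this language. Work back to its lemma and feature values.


underlying: libu-nl-l
GRD=ak - signalled by the affix -nl
VEL=pa - signalled by the affix -l
check: libunll -> libunll -> libinll -> libinll -> libinll
lemma: libu; GRD=ak; VEL=pa


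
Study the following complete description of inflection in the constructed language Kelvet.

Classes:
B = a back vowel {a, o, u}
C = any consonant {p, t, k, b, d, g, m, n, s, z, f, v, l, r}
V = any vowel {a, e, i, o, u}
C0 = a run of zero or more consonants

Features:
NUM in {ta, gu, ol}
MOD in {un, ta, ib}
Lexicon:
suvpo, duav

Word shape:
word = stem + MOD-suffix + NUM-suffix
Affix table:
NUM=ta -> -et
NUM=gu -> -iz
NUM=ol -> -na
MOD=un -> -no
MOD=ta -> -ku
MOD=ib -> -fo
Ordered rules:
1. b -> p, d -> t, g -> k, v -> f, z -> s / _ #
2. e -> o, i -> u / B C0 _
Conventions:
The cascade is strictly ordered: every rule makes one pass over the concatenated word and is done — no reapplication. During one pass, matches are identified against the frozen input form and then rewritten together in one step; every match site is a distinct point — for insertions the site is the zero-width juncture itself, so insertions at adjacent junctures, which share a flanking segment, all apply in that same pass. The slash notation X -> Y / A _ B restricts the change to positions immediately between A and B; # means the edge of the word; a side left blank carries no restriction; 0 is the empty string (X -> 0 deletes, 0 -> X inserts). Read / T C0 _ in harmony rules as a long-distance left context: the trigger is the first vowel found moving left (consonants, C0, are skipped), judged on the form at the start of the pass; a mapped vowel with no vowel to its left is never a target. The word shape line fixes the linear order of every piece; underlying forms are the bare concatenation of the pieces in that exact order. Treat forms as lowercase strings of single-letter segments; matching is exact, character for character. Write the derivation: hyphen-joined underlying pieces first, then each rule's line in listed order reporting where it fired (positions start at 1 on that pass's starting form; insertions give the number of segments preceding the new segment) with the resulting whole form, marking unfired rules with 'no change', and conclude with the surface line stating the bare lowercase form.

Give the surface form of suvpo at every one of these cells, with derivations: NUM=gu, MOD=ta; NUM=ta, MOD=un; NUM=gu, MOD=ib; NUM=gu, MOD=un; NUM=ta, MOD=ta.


cell NUM=gu, MOD=ta:
underlying: suvpo-ku-iz
1. b -> p, d -> t, g -> k, v -> f, z -> s / _ #: fires at position(s) 9: suvpokuis
2. e -> o, i -> u / B C0 _: fires at position(s) 8: suvpokuus
surface: suvpokuus

cell NUM=ta, MOD=un:
underlying: suvpo-no-et
1. b -> p, d -> t, g -> k, v -> f, z -> s / _ #: no change
2. e -> o, i -> u / B C0 _: fires at position(s) 8: suvponoot
surface: suvponoot

cell NUM=gu, MOD=ib:
underlying: suvpo-fo-iz
1. b -> p, d -> t, g -> k, v -> f, z -> s / _ #: fires at position(s) 9: suvpofois
2. e -> o, i -> u / B C0 _: fires at position(s) 8: suvpofous
surface: suvpofous

cell NUM=gu, MOD=un:
underlying: suvpo-no-iz
1. b -> p, d -> t, g -> k, v -> f, z -> s / _ #: fires at position(s) 9: suvponois
2. e -> o, i -> u / B C0 _: fires at position(s) 8: suvponous
surface: suvponous

cell NUM=ta, MOD=ta:
underlying: suvpo-ku-et
1. b -> p, d -> t, g -> k, v -> f, z -> s / _ #: no change
2. e -> o, i -> u / B C0 _: fires at position(s) 8: suvpokuot
surface: suvpokuot


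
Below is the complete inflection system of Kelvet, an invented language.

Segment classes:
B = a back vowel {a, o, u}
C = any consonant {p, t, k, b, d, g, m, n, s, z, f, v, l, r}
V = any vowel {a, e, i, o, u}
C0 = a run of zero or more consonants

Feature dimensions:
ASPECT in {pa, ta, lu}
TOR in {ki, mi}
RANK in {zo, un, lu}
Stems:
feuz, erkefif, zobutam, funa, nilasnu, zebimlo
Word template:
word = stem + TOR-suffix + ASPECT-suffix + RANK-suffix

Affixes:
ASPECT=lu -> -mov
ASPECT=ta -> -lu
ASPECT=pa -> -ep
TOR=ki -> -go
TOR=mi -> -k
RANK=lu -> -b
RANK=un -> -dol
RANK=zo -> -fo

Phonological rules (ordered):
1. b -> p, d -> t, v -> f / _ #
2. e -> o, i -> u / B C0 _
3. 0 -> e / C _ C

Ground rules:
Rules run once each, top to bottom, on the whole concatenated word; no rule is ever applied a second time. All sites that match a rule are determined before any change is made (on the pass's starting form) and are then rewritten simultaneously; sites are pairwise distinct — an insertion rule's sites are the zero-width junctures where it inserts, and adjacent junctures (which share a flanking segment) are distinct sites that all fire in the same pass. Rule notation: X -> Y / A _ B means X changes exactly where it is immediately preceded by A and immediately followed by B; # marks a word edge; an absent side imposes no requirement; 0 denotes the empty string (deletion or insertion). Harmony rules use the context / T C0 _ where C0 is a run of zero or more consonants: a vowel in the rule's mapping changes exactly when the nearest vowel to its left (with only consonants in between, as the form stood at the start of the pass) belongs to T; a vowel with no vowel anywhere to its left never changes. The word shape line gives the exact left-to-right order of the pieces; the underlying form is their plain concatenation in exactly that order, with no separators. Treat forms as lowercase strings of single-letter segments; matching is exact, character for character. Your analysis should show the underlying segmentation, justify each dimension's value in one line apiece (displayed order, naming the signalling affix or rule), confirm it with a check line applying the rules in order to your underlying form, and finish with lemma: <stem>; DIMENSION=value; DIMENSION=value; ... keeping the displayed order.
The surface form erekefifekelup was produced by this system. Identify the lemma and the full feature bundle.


underlying: erkefif-k-lu-b
ASPECT=ta - signalled by the affix -lu
TOR=mi - signalled by the affix -k
RANK=lu - signalled by the affix -b
check: erkefifklub -> erkefifklup -> erkefifklup -> erekefifekelup
lemma: erkefif; ASPECT=ta; TOR=mi; RANK=lu


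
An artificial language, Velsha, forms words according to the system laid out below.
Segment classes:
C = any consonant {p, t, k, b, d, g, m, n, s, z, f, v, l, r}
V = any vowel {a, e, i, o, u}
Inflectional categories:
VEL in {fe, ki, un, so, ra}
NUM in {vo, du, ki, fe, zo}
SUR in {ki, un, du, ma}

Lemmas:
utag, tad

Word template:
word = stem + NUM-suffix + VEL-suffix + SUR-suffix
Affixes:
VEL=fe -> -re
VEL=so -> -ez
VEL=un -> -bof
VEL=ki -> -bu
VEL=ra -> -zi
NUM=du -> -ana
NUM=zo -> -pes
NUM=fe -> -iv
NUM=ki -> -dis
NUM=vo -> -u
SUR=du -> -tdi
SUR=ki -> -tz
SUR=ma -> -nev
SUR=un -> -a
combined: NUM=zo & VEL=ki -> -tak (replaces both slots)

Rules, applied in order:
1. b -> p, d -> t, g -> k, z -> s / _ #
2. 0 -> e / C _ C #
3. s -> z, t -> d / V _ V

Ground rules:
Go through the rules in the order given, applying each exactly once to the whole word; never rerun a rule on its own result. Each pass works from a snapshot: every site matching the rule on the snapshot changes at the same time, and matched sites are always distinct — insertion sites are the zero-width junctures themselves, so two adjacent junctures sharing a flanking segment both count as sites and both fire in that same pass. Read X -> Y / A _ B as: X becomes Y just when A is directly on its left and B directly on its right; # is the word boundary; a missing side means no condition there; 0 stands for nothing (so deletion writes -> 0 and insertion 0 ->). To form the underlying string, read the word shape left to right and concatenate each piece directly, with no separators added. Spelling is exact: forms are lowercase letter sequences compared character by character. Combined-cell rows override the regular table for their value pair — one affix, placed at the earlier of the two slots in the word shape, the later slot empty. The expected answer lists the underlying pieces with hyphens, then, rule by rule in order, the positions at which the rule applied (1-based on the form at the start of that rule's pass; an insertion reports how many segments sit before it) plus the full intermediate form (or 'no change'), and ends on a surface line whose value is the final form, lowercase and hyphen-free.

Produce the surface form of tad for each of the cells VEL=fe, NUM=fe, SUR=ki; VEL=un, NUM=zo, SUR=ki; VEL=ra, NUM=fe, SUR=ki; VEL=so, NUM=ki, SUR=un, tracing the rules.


cell VEL=fe, NUM=fe, SUR=ki:
underlying: tad-iv-re-tz
1. b -> p, d -> t, g -> k, z -> s / _ #: fires at position(s) 9: tadivrets
2. 0 -> e / C _ C #: inserts after position(s) 8: tadivretes
3. s -> z, t -> d / V _ V: fires at position(s) 8: tadivredes
surface: tadivredes

cell VEL=un, NUM=zo, SUR=ki:
underlying: tad-pes-bof-tz
1. b -> p, d -> t, g -> k, z -> s / _ #: fires at position(s) 11: tadpesbofts
2. 0 -> e / C _ C #: inserts after position(s) 10: tadpesboftes
3. s -> z, t -> d / V _ V: no change
surface: tadpesboftes

cell VEL=ra, NUM=fe, SUR=ki:
underlying: tad-iv-zi-tz
1. b -> p, d -> t, g -> k, z -> s / _ #: fires at position(s) 9: tadivzits
2. 0 -> e / C _ C #: inserts after position(s) 8: tadivzites
3. s -> z, t -> d / V _ V: fires at position(s) 8: tadivzides
surface: tadivzides

cell VEL=so, NUM=ki, SUR=un:
underlying: tad-dis-ez-a
1. b -> p, d -> t, g -> k, z -> s / _ #: no change
2. 0 -> e / C _ C #: no change
3. s -> z, t -> d / V _ V: fires at position(s) 6: taddizeza
surface: taddizeza


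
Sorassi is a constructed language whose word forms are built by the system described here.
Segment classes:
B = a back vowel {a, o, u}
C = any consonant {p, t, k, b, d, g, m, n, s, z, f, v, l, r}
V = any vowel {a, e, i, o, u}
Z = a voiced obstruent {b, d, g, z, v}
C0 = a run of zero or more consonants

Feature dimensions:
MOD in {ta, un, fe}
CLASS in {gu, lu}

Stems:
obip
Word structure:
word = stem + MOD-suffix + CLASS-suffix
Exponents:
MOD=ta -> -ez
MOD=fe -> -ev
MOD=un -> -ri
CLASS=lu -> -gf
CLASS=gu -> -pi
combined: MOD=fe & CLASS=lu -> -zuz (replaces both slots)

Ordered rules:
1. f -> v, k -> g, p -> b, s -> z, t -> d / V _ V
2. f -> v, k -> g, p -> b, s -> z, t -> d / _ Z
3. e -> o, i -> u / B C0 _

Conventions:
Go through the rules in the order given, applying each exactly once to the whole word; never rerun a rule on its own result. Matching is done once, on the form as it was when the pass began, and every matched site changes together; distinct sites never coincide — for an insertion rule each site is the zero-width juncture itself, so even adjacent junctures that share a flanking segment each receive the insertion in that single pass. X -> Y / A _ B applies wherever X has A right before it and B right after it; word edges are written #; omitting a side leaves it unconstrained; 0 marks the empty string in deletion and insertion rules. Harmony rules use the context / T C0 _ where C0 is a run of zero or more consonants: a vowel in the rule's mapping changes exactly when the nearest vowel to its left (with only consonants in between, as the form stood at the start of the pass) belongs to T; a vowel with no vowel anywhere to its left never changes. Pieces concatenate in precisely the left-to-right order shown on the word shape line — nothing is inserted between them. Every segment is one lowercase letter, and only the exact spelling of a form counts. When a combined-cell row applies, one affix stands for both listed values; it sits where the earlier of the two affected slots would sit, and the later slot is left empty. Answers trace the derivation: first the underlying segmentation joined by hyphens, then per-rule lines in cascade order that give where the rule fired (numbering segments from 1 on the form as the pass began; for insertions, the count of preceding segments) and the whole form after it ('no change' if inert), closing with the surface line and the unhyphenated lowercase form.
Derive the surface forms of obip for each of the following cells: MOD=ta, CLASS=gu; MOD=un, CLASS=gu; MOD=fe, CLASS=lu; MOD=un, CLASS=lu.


cell MOD=ta, CLASS=gu:
underlying: obip-ez-pi
1. f -> v, k -> g, p -> b, s -> z, t -> d / V _ V: fires at position(s) 4: obibezpi
2. f -> v, k -> g, p -> b, s -> z, t -> d / _ Z: no change
3. e -> o, i -> u / B C0 _: fires at position(s) 3: obubezpi
surface: obubezpi

cell MOD=un, CLASS=gu:
underlying: obip-ri-pi
1. f -> v, k -> g, p -> b, s -> z, t -> d / V _ V: fires at position(s) 7: obipribi
2. f -> v, k -> g, p -> b, s -> z, t -> d / _ Z: no change
3. e -> o, i -> u / B C0 _: fires at position(s) 3: obupribi
surface: obupribi

cell MOD=fe, CLASS=lu:
underlying: obip-zuz
1. f -> v, k -> g, p -> b, s -> z, t -> d / V _ V: no change
2. f -> v, k -> g, p -> b, s -> z, t -> d / _ Z: fires at position(s) 4: obibzuz
3. e -> o, i -> u / B C0 _: fires at position(s) 3: obubzuz
surface: obubzuz

cell MOD=un, CLASS=lu:
underlying: obip-ri-gf
1. f -> v, k -> g, p -> b, s -> z, t -> d / V _ V: no change
2. f -> v, k -> g, p -> b, s -> z, t -> d / _ Z: no change
3. e -> o, i -> u / B C0 _: fires at position(s) 3: obuprigf
surface: obuprigf


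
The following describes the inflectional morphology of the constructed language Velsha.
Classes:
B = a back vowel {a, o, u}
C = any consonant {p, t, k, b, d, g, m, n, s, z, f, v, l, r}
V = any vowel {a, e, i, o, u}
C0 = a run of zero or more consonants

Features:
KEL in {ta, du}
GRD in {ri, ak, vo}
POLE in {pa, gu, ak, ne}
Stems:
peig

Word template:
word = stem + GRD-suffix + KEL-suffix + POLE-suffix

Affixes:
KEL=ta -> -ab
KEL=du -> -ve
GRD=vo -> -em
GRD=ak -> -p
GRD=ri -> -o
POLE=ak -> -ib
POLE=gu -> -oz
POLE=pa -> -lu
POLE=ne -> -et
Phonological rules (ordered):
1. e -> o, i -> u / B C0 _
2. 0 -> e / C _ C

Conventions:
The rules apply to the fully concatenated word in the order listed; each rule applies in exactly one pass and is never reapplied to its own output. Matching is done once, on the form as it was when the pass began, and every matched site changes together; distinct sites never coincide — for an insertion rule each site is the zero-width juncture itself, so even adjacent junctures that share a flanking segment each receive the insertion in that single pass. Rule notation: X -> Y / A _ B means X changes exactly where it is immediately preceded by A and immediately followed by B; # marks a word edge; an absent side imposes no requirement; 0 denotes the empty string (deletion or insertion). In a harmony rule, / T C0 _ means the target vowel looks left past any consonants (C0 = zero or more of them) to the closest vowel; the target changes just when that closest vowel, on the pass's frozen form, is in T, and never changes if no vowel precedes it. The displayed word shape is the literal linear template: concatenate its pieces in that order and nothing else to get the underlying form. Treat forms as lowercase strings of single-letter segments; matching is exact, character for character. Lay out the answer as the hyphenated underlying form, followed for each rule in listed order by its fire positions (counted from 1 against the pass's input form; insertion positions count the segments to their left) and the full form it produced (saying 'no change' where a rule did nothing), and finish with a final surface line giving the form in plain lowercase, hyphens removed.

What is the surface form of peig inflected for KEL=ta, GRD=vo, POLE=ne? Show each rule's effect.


underlying: peig-em-ab-et
1. e -> o, i -> u / B C0 _: fires at position(s) 9: peigemabot
2. 0 -> e / C _ C: no change
surface: peigemabot


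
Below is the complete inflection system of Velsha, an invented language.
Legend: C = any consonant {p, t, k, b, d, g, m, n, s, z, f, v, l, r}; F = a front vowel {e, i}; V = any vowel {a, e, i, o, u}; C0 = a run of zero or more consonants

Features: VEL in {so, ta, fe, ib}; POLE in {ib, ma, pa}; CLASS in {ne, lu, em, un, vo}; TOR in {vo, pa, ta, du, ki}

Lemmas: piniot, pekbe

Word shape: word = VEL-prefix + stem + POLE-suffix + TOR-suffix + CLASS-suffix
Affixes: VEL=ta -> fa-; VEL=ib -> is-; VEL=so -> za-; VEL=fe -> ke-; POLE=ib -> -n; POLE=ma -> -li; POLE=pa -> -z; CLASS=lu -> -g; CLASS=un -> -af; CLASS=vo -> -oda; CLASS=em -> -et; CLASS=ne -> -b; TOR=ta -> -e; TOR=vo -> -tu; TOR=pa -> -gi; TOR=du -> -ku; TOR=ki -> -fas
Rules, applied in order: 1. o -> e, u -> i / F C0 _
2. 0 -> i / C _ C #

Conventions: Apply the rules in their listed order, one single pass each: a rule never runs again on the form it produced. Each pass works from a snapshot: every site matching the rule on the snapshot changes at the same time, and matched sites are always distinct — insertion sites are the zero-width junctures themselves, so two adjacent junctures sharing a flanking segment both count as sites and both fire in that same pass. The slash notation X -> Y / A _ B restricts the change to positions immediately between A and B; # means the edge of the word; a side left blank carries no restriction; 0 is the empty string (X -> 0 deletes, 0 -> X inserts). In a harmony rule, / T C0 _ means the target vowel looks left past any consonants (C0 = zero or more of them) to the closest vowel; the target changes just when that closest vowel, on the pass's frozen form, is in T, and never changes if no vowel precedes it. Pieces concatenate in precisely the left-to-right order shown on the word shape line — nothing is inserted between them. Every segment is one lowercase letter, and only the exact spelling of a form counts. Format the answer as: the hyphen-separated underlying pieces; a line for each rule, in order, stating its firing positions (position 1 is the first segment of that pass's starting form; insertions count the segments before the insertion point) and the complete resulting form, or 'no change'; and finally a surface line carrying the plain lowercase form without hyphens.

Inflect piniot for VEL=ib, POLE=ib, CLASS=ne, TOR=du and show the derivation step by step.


underlying: is-piniot-n-ku-b
1. o -> e, u -> i / F C0 _: fires at position(s) 7: ispinietnkub
2. 0 -> i / C _ C #: no change
surface: ispinietnkub


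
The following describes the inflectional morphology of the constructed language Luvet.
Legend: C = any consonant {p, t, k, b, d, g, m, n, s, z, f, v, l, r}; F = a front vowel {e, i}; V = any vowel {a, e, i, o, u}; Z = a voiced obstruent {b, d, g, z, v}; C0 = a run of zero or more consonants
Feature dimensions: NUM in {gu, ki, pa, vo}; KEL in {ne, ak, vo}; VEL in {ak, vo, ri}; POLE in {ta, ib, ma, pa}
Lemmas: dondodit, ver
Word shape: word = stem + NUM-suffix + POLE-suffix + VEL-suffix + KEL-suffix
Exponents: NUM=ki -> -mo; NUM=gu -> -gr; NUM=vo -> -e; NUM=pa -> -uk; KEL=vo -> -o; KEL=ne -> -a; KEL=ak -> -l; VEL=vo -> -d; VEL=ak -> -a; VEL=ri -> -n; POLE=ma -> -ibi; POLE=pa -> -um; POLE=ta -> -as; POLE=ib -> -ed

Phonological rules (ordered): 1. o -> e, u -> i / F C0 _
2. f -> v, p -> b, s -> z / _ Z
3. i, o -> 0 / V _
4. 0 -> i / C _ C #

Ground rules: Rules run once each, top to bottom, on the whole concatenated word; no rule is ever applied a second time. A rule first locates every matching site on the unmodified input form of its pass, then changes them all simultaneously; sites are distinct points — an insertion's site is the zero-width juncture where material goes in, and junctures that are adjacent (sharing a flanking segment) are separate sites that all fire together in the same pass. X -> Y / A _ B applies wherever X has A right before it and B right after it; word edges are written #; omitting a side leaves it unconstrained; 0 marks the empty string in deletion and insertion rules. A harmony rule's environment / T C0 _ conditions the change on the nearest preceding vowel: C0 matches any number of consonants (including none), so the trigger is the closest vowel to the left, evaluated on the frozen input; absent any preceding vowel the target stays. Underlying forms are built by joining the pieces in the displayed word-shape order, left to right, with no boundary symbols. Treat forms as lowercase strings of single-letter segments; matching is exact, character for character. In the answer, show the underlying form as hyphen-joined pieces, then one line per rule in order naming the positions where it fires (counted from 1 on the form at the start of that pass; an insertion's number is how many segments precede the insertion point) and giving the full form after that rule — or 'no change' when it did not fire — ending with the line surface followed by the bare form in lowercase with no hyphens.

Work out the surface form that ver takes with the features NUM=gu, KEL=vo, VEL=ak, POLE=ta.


underlying: ver-gr-as-a-o
1. o -> e, u -> i / F C0 _: no change
2. f -> v, p -> b, s -> z / _ Z: no change
3. i, o -> 0 / V _: fires at position(s) 9: vergrasa
4. 0 -> i / C _ C #: no change
surface: vergrasa


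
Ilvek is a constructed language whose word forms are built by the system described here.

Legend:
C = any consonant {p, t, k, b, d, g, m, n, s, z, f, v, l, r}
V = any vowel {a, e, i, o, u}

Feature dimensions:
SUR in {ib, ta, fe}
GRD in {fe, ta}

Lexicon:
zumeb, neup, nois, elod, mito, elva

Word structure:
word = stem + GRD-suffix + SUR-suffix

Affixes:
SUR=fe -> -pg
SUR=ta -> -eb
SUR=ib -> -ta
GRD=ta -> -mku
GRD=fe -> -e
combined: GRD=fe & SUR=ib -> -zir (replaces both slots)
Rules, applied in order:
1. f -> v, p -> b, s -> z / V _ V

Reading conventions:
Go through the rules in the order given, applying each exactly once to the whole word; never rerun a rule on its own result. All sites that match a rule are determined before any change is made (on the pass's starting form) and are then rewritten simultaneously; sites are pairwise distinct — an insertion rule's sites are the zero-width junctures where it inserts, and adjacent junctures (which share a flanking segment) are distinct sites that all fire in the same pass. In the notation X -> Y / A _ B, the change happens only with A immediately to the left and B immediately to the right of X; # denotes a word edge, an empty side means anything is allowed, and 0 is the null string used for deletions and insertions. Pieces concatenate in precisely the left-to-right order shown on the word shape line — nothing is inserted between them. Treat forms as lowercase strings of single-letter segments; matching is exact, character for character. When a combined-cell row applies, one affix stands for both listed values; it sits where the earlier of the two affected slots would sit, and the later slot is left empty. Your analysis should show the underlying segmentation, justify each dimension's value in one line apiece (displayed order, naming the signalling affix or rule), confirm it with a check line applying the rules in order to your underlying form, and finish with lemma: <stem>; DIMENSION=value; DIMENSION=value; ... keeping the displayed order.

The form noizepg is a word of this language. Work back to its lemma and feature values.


underlying: nois-e-pg
SUR=fe - signalled by the affix -pg
GRD=fe - signalled by the affix -e
check: noisepg -> noizepg
lemma: nois; SUR=fe; GRD=fe


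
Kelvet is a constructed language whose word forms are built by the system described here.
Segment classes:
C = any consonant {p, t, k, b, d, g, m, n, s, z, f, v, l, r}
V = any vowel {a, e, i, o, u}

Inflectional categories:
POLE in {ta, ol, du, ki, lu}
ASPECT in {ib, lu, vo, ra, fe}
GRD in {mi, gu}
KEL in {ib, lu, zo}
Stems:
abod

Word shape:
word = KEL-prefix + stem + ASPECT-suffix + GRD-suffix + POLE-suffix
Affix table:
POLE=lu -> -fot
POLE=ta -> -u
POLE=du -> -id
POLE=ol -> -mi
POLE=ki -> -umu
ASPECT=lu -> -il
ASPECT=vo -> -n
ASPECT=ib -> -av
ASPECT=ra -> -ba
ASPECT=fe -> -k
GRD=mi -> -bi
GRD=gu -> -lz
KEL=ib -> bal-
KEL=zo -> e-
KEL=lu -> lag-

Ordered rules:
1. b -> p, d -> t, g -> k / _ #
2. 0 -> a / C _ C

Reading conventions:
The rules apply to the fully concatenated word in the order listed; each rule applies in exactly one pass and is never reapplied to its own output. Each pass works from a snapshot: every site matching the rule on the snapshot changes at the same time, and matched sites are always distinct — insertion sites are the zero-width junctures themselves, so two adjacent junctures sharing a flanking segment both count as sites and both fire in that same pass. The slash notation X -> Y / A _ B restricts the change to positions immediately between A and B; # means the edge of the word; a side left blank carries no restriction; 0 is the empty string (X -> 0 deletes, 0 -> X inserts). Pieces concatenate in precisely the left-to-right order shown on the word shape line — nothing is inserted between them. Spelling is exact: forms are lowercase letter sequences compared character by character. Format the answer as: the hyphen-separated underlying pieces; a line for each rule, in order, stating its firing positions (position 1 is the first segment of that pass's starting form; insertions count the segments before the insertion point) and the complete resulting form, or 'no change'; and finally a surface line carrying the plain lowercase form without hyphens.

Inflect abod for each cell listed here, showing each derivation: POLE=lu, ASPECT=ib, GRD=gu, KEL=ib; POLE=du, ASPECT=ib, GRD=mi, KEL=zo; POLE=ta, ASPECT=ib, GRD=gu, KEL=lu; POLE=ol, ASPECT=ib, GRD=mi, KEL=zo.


cell POLE=lu, ASPECT=ib, GRD=gu, KEL=ib:
underlying: bal-abod-av-lz-fot
1. b -> p, d -> t, g -> k / _ #: no change
2. 0 -> a / C _ C: inserts after position(s) 9, 10, 11: balabodavalazafot
surface: balabodavalazafot

cell POLE=du, ASPECT=ib, GRD=mi, KEL=zo:
underlying: e-abod-av-bi-id
1. b -> p, d -> t, g -> k / _ #: fires at position(s) 11: eabodavbiit
2. 0 -> a / C _ C: inserts after position(s) 7: eabodavabiit
surface: eabodavabiit

cell POLE=ta, ASPECT=ib, GRD=gu, KEL=lu:
underlying: lag-abod-av-lz-u
1. b -> p, d -> t, g -> k / _ #: no change
2. 0 -> a / C _ C: inserts after position(s) 9, 10: lagabodavalazu
surface: lagabodavalazu

cell POLE=ol, ASPECT=ib, GRD=mi, KEL=zo:
underlying: e-abod-av-bi-mi
1. b -> p, d -> t, g -> k / _ #: no change
2. 0 -> a / C _ C: inserts after position(s) 7: eabodavabimi
surface: eabodavabimi


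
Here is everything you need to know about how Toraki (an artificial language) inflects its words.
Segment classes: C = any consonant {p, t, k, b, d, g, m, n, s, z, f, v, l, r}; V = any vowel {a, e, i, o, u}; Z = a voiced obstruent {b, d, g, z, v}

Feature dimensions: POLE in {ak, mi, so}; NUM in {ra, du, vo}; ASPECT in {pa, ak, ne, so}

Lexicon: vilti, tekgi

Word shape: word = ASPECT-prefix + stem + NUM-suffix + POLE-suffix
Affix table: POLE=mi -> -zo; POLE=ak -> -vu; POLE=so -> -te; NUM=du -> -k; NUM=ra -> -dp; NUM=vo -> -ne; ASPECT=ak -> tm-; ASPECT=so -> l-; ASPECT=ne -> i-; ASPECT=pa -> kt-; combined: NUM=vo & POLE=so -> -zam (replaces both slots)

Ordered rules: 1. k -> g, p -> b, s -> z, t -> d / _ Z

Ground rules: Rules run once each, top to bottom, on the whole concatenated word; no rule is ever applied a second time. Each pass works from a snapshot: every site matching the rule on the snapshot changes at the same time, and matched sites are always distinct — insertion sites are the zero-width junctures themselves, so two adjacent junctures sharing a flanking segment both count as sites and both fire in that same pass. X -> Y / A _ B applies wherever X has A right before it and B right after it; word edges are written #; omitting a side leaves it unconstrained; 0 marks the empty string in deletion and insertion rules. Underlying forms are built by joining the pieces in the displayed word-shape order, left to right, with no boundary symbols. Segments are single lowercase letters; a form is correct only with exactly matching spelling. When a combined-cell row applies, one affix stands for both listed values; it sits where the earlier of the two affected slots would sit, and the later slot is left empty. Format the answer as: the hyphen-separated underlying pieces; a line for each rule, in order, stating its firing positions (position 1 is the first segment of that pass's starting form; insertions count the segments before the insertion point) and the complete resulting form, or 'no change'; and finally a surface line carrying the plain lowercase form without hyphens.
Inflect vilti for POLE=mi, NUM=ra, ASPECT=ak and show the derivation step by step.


underlying: tm-vilti-dp-zo
1. k -> g, p -> b, s -> z, t -> d / _ Z: fires at position(s) 9: tmviltidbzo
surface: tmviltidbzo


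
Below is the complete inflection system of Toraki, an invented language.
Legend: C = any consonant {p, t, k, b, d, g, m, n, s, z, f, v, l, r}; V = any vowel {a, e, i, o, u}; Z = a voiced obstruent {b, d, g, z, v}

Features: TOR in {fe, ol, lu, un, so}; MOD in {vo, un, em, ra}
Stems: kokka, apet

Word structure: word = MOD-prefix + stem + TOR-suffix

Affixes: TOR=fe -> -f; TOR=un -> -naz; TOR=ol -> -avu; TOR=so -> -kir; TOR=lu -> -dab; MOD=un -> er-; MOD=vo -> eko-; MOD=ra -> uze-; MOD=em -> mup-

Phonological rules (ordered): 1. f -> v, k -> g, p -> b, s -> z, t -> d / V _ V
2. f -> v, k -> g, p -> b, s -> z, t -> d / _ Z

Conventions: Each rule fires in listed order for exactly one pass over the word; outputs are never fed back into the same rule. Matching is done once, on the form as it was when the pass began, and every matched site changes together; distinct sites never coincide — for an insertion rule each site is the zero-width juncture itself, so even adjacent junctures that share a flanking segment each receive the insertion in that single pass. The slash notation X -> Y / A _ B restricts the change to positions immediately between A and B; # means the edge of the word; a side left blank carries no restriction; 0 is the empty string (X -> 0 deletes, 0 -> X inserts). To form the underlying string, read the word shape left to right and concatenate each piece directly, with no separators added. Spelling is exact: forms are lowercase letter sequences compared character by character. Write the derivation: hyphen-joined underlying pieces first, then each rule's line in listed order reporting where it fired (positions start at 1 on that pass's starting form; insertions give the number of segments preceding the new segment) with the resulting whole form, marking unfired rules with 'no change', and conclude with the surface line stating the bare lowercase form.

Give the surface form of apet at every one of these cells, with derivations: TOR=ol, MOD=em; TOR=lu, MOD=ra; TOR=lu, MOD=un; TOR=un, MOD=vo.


cell TOR=ol, MOD=em:
underlying: mup-apet-avu
1. f -> v, k -> g, p -> b, s -> z, t -> d / V _ V: fires at position(s) 3, 5, 7: mubabedavu
2. f -> v, k -> g, p -> b, s -> z, t -> d / _ Z: no change
surface: mubabedavu

cell TOR=lu, MOD=ra:
underlying: uze-apet-dab
1. f -> v, k -> g, p -> b, s -> z, t -> d / V _ V: fires at position(s) 5: uzeabetdab
2. f -> v, k -> g, p -> b, s -> z, t -> d / _ Z: fires at position(s) 7: uzeabeddab
surface: uzeabeddab

cell TOR=lu, MOD=un:
underlying: er-apet-dab
1. f -> v, k -> g, p -> b, s -> z, t -> d / V _ V: fires at position(s) 4: erabetdab
2. f -> v, k -> g, p -> b, s -> z, t -> d / _ Z: fires at position(s) 6: erabeddab
surface: erabeddab

cell TOR=un, MOD=vo:
underlying: eko-apet-naz
1. f -> v, k -> g, p -> b, s -> z, t -> d / V _ V: fires at position(s) 2, 5: egoabetnaz
2. f -> v, k -> g, p -> b, s -> z, t -> d / _ Z: no change
surface: egoabetnaz


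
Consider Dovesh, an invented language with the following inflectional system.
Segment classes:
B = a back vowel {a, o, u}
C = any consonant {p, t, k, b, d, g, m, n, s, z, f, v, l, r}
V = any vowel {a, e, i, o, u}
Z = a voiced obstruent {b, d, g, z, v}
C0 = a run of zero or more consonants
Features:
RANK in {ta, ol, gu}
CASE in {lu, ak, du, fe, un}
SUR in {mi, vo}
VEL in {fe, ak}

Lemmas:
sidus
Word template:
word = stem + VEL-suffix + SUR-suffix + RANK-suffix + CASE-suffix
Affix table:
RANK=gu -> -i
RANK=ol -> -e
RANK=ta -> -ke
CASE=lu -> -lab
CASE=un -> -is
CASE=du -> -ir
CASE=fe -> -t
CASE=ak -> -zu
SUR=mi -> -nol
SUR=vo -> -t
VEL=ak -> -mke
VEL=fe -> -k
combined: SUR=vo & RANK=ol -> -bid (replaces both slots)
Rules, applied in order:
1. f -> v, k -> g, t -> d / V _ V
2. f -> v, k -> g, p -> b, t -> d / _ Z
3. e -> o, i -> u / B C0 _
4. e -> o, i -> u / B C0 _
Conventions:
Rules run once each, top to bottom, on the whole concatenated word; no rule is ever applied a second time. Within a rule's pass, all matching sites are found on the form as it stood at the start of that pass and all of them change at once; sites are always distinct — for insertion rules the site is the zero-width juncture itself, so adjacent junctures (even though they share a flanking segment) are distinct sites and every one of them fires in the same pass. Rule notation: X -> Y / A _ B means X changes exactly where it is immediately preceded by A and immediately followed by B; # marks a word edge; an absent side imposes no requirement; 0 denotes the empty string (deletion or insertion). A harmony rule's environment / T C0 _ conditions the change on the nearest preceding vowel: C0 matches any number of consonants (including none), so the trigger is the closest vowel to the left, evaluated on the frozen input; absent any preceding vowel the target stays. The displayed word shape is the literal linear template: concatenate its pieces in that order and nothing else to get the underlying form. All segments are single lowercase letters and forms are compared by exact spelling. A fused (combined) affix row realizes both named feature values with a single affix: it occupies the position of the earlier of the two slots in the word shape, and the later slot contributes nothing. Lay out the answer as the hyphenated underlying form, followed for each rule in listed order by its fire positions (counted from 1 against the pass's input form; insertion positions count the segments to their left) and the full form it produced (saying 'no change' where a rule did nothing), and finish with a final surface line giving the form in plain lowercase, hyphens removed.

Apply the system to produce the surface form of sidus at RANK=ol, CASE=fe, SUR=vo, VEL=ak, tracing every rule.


underlying: sidus-mke-bid-t
1. f -> v, k -> g, t -> d / V _ V: no change
2. f -> v, k -> g, p -> b, t -> d / _ Z: no change
3. e -> o, i -> u / B C0 _: fires at position(s) 8: sidusmkobidt
4. e -> o, i -> u / B C0 _: fires at position(s) 10: sidusmkobudt
surface: sidusmkobudt


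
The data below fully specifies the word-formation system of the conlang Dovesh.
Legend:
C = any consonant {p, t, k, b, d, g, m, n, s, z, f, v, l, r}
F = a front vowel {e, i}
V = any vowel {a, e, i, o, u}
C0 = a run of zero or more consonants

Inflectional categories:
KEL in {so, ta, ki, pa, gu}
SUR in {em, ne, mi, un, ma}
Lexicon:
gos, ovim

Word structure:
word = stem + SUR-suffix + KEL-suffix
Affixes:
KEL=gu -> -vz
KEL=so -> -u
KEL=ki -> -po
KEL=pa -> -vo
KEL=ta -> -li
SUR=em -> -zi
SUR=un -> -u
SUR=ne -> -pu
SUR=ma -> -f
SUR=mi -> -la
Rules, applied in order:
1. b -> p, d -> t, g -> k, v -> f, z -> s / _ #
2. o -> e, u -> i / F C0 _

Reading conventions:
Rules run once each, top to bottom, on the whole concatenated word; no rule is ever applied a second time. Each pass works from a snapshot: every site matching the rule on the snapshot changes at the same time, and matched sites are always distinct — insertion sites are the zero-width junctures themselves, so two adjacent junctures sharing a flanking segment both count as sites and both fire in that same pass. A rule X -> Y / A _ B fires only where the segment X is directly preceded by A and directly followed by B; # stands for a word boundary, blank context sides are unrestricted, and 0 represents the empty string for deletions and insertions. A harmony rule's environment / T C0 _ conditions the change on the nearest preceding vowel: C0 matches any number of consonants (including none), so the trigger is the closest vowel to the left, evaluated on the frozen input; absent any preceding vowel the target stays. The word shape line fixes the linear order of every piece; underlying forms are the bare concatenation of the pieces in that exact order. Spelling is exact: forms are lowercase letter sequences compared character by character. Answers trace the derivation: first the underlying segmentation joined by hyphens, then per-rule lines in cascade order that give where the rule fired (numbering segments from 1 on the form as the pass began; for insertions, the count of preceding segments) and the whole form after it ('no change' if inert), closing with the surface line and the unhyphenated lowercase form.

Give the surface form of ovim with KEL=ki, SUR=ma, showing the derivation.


underlying: ovim-f-po
1. b -> p, d -> t, g -> k, v -> f, z -> s / _ #: no change
2. o -> e, u -> i / F C0 _: fires at position(s) 7: ovimfpe
surface: ovimfpe


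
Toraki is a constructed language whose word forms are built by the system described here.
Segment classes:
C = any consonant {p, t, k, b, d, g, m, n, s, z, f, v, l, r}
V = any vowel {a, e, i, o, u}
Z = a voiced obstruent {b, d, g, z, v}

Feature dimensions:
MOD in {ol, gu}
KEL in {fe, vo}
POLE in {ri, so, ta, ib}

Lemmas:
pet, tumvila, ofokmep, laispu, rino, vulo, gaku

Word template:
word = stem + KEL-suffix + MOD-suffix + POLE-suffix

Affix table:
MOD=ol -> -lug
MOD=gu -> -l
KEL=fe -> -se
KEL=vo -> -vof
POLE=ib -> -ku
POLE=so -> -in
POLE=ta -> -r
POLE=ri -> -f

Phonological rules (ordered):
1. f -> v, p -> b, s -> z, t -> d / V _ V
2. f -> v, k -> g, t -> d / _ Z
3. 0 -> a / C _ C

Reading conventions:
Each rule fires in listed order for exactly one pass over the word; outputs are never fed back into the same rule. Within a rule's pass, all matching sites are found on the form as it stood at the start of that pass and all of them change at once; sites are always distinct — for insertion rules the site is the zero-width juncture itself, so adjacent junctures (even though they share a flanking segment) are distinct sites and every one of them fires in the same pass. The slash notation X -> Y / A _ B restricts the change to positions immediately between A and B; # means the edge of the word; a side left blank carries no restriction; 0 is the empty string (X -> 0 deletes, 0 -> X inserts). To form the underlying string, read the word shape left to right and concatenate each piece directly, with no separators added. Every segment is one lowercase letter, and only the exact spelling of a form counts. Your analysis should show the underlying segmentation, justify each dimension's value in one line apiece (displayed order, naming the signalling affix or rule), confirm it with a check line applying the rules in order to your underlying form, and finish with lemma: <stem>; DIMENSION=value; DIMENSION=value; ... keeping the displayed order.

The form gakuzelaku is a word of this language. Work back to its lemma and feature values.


underlying: gaku-se-l-ku
MOD=gu - signalled by the affix -l
KEL=fe - signalled by the affix -se
POLE=ib - signalled by the affix -ku
check: gakuselku -> gakuzelku -> gakuzelku -> gakuzelaku
lemma: gaku; MOD=gu; KEL=fe; POLE=ib
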